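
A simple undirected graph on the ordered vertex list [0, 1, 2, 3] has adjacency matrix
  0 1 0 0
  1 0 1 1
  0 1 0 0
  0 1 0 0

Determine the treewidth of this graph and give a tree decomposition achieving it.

Each bag holds 2 vertices, so the decomposition has width 1, which upper-bounds the treewidth. G has an edge, so its treewidth is at least 1. Therefore the treewidth is 1.

Treewidth 1.
One optimal decomposition is:
Bags: B1 = {0, 1}  B2 = {1, 2}  B3 = {1, 3}
Tree: B1–B2, B2–B3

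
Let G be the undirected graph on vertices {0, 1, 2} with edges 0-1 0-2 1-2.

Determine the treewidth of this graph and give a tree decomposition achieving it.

With just one bag of size 3, the width is 3 − 1 = 2, so tw(G) ≤ 2. On the other hand G contains the 3-clique {0, 1, 2}. A clique must lie in a single bag of any decomposition, so no decomposition can have width below 2. The upper and lower bounds meet at 2, so that is the treewidth.

Treewidth 2.
One such decomposition:
Bags: B1 = {0, 1, 2}
Tree: (single bag)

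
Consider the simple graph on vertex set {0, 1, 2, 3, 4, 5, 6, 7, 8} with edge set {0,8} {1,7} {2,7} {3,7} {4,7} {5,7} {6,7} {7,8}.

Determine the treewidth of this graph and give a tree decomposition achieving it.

Treewidth 1.
One such decomposition:
Bags: B1 = {1, 7}  B2 = {4, 7}  B3 = {5, 7}  B4 = {7, 8}  B5 = {3, 7}  B6 = {0, 8}  B7 = {2, 7}  B8 = {6, 7}
Tree: B1–B2, B1–B3, B3–B4, B4–B5, B4–B6, B2–B7, B1–B8

The largest bag has 2 vertices, giving width 1; this decomposition certifies tw(G) ≤ 1. Any graph with an edge has treewidth ≥ 1, and G has the edge 1–7. Therefore the treewidth is 1.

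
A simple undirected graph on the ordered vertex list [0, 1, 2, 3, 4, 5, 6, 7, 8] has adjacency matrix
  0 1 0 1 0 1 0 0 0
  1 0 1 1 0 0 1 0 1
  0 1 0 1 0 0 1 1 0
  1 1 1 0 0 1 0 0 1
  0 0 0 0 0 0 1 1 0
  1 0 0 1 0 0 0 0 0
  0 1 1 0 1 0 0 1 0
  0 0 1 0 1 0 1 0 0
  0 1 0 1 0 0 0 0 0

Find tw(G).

A width-2 tree decomposition is:
Bags: B1 = {1, 2, 3}  B2 = {1, 2, 6}  B3 = {0, 1, 3}  B4 = {2, 6, 7}  B5 = {4, 6, 7}  B6 = {1, 3, 8}  B7 = {0, 3, 5}
Tree: B1–B2, B1–B3, B2–B4, B4–B5, B1–B6, B3–B7
Each bag holds 3 vertices, so the decomposition has width 2, which upper-bounds the treewidth. For the lower bound, the 3 vertices {0, 1, 3} are pairwise adjacent, and any tree decomposition puts a clique entirely inside one bag — forcing width ≥ 2. Hence tw(G) = 2 exactly.

2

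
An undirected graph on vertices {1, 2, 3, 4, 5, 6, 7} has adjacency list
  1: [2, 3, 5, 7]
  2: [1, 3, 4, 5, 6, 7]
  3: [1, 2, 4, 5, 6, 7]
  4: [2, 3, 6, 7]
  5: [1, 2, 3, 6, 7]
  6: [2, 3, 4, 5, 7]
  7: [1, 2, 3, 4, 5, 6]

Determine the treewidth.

4

A width-4 tree decomposition is:
Bags: B1 = {1, 2, 3, 5, 7}  B2 = {2, 3, 5, 6, 7}  B3 = {2, 3, 4, 6, 7}
Tree: B1–B2, B2–B3
Every bag has size at most 5, so the width is 5 − 1 = 4 and tw(G) ≤ 4. For the lower bound, the 5 vertices {2, 3, 4, 6, 7} are pairwise adjacent, and any tree decomposition puts a clique entirely inside one bag — forcing width ≥ 4. The upper and lower bounds meet at 4, so that is the treewidth.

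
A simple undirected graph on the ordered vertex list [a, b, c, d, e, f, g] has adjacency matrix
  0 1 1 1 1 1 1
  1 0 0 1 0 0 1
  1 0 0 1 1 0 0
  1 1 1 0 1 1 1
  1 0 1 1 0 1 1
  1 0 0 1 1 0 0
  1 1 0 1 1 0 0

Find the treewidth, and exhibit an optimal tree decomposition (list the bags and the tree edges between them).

Every bag has size at most 4, so the width is 4 − 1 = 3 and tw(G) ≤ 3. For the lower bound, the 4 vertices {a, d, e, g} are pairwise adjacent, and any tree decomposition puts a clique entirely inside one bag — forcing width ≥ 3. Therefore the treewidth is 3.

Treewidth 3.
One such decomposition:
Bags: B1 = {a, d, e, g}  B2 = {a, b, d, g}  B3 = {a, d, e, f}  B4 = {a, c, d, e}
Tree: B1–B2, B1–B3, B3–B4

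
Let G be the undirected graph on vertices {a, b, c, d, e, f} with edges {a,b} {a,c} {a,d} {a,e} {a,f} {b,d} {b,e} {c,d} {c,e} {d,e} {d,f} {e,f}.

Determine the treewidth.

3

A width-3 tree decomposition is:
Bags: B1 = {a, d, e, f}  B2 = {a, c, d, e}  B3 = {a, b, d, e}
Tree: B1–B2, B2–B3
Every bag has size at most 4, so the width is 4 − 1 = 3 and tw(G) ≤ 3. For the lower bound, the 4 vertices {a, c, d, e} are pairwise adjacent, and any tree decomposition puts a clique entirely inside one bag — forcing width ≥ 3. Therefore the treewidth is 3.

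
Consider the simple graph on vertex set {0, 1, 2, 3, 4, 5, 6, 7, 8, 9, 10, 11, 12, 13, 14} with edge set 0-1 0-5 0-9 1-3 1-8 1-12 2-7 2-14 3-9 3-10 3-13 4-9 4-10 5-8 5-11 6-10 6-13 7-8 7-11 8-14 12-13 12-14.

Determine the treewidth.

A width-3 tree decomposition is:
Bags: B1 = {4, 6, 10, 13}  B2 = {3, 4, 10, 13}  B3 = {3, 4, 9, 13}  B4 = {3, 9, 12, 13}  B5 = {1, 3, 9, 12}  B6 = {0, 1, 9, 12}  B7 = {0, 1, 12, 14}  B8 = {0, 1, 8, 14}  B9 = {0, 5, 8, 14}  B10 = {2, 5, 8, 14}  B11 = {2, 5, 7, 8}  B12 = {2, 5, 7, 11}
Tree: B1–B2, B2–B3, B3–B4, B4–B5, B5–B6, B6–B7, B7–B8, B8–B9, B9–B10, B10–B11, B11–B12
Each bag holds 4 vertices, so the decomposition has width 3, which upper-bounds the treewidth. For the lower bound: the 4 vertex sets {4,6,10}, {13}, {3}, {0,1,9,12} are disjoint, each induces a connected subgraph, and every pair is joined by at least one edge of G. Contracting each set to a single vertex therefore yields K_{4} as a minor, and since treewidth is minor-monotone, tw(G) ≥ tw(K_{4}) = 3. Hence tw(G) = 3 exactly.

3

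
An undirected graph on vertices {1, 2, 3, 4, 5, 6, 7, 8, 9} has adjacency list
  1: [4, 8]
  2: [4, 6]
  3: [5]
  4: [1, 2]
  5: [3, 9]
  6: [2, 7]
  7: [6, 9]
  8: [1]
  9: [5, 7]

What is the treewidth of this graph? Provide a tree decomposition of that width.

Every bag has size at most 2, so the width is 2 − 1 = 1 and tw(G) ≤ 1. G has an edge, so its treewidth is at least 1. Therefore the treewidth is 1.

Treewidth 1.
One optimal decomposition is:
Bags: B1 = {1, 8}  B2 = {1, 4}  B3 = {2, 4}  B4 = {2, 6}  B5 = {6, 7}  B6 = {7, 9}  B7 = {5, 9}  B8 = {3, 5}
Tree: B1–B2, B2–B3, B3–B4, B4–B5, B5–B6, B6–B7, B7–B8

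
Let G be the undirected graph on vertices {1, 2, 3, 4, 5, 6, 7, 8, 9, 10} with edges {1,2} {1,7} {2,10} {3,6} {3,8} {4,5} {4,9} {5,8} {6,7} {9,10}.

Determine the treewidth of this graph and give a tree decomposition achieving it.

The largest bag has 3 vertices, giving width 2; this decomposition certifies tw(G) ≤ 2. Since 1–7–6–3–8–5–4–9–10–2–1 is a cycle in G, G is not acyclic. Forests are exactly the graphs of treewidth ≤ 1, so tw(G) ≥ 2. Hence tw(G) = 2 exactly.

Treewidth 2.
Bags: B1 = {1, 6, 7}  B2 = {1, 3, 6}  B3 = {1, 3, 8}  B4 = {1, 5, 8}  B5 = {1, 4, 5}  B6 = {1, 4, 9}  B7 = {1, 9, 10}  B8 = {1, 2, 10}
Tree: B1–B2, B2–B3, B3–B4, B4–B5, B5–B6, B6–B7, B7–B8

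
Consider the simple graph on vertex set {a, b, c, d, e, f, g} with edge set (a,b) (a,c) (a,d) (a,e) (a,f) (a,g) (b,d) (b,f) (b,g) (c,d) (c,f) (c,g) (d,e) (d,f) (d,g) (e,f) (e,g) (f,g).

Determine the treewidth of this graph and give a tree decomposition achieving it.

Every bag has size at most 5, so the width is 5 − 1 = 4 and tw(G) ≤ 4. Conversely, {a, d, e, f, g} is a clique of size 5, and the vertices of any clique must share a bag in every tree decomposition; so some bag has ≥ 5 vertices and tw(G) ≥ 4. Hence tw(G) = 4 exactly.

Treewidth 4.
One such decomposition:
Bags: B1 = {a, c, d, f, g}  B2 = {a, d, e, f, g}  B3 = {a, b, d, f, g}
Tree: B1–B2, B2–B3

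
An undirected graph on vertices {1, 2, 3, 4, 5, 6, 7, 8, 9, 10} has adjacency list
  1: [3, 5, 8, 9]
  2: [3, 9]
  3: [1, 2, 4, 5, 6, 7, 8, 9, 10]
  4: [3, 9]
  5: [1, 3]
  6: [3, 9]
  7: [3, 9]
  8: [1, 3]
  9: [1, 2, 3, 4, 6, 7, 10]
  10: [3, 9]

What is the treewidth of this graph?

2

A width-2 tree decomposition is:
Bags: B1 = {2, 3, 9}  B2 = {1, 3, 9}  B3 = {3, 7, 9}  B4 = {3, 4, 9}  B5 = {3, 6, 9}  B6 = {1, 3, 5}  B7 = {3, 9, 10}  B8 = {1, 3, 8}
Tree: B1–B2, B1–B3, B3–B4, B2–B5, B2–B6, B4–B7, B2–B8
Each bag holds 3 vertices, so the decomposition has width 2, which upper-bounds the treewidth. Conversely, {1, 3, 8} is a clique of size 3, and the vertices of any clique must share a bag in every tree decomposition; so some bag has ≥ 3 vertices and tw(G) ≥ 2. The upper and lower bounds meet at 2, so that is the treewidth.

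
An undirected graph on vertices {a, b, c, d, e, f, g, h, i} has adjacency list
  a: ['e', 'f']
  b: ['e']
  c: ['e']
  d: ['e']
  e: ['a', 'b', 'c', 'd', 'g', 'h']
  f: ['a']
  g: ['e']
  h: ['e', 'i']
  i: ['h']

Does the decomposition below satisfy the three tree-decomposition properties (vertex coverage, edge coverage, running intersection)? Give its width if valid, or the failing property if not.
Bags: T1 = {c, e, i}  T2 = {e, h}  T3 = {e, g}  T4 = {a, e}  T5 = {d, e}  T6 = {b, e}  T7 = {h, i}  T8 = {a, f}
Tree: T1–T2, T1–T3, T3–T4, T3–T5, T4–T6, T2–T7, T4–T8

A tree decomposition must satisfy three properties: every vertex lies in some bag; for every edge, both endpoints lie together in some bag; and for every vertex, the bags containing it form a connected subtree. Here bags containing vertex i are not connected in the tree, so the decomposition is invalid.

No — bags containing vertex i are not connected in the tree.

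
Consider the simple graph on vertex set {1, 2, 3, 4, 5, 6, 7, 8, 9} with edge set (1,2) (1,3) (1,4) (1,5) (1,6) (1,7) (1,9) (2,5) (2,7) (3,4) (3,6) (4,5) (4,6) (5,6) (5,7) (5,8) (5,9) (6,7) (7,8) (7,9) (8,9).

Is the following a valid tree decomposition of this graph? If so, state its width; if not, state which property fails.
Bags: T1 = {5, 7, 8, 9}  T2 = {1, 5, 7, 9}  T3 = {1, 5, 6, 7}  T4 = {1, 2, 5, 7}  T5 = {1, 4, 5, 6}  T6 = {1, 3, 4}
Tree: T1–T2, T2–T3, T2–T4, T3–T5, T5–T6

No — edge (6,3) lies in no bag.

A tree decomposition must satisfy three properties: every vertex lies in some bag; for every edge, both endpoints lie together in some bag; and for every vertex, the bags containing it form a connected subtree. Here edge (6,3) lies in no bag, so the decomposition is invalid.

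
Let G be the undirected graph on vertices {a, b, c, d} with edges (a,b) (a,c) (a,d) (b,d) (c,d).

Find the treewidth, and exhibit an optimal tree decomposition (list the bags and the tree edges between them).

Treewidth 2.
One optimal decomposition is:
Bags: B1 = {a, c, d}  B2 = {a, b, d}
Tree: B1–B2

The largest bag has 3 vertices, giving width 2; this decomposition certifies tw(G) ≤ 2. For the lower bound, the 3 vertices {a, c, d} are pairwise adjacent, and any tree decomposition puts a clique entirely inside one bag — forcing width ≥ 2. Hence tw(G) = 2 exactly.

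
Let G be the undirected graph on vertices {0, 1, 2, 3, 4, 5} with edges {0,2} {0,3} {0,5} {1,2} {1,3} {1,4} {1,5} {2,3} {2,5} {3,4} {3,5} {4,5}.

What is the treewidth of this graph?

3

A width-3 tree decomposition is:
Bags: B1 = {1, 2, 3, 5}  B2 = {0, 2, 3, 5}  B3 = {1, 3, 4, 5}
Tree: B1–B2, B1–B3
Every bag has size at most 4, so the width is 4 − 1 = 3 and tw(G) ≤ 3. Conversely, {0, 2, 3, 5} is a clique of size 4, and the vertices of any clique must share a bag in every tree decomposition; so some bag has ≥ 4 vertices and tw(G) ≥ 3. Hence tw(G) = 3 exactly.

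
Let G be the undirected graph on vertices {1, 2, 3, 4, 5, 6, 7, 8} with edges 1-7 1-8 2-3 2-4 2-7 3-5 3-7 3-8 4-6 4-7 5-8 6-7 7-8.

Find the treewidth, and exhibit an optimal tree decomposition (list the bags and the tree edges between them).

Every bag has size at most 3, so the width is 3 − 1 = 2 and tw(G) ≤ 2. On the other hand G contains the 3-clique {3, 5, 8}. A clique must lie in a single bag of any decomposition, so no decomposition can have width below 2. Hence tw(G) = 2 exactly.

Treewidth 2.
Bags: B1 = {2, 4, 7}  B2 = {2, 3, 7}  B3 = {3, 7, 8}  B4 = {3, 5, 8}  B5 = {4, 6, 7}  B6 = {1, 7, 8}
Tree: B1–B2, B2–B3, B3–B4, B1–B5, B3–B6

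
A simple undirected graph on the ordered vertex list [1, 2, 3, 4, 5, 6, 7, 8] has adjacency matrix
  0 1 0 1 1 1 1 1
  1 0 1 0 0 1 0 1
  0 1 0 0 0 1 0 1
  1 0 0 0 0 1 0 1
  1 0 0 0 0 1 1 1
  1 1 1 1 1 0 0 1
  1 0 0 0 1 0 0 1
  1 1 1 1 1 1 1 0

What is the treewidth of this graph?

3

A width-3 tree decomposition is:
Bags: B1 = {1, 2, 6, 8}  B2 = {2, 3, 6, 8}  B3 = {1, 5, 6, 8}  B4 = {1, 4, 6, 8}  B5 = {1, 5, 7, 8}
Tree: B1–B2, B1–B3, B3–B4, B3–B5
Each bag holds 4 vertices, so the decomposition has width 3, which upper-bounds the treewidth. Conversely, {1, 2, 6, 8} is a clique of size 4, and the vertices of any clique must share a bag in every tree decomposition; so some bag has ≥ 4 vertices and tw(G) ≥ 3. The upper and lower bounds meet at 3, so that is the treewidth.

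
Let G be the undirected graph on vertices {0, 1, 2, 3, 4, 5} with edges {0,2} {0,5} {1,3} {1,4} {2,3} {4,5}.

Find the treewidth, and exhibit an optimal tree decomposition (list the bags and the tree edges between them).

Treewidth 2.
One optimal decomposition is:
Bags: B1 = {1, 2, 3}  B2 = {0, 1, 2}  B3 = {0, 1, 5}  B4 = {1, 4, 5}
Tree: B1–B2, B2–B3, B3–B4

Every bag has size at most 3, so the width is 3 − 1 = 2 and tw(G) ≤ 2. For the lower bound, G contains the cycle 1–3–2–0–5–4–1, so G is not a forest; only forests have treewidth ≤ 1, hence tw(G) ≥ 2. Hence tw(G) = 2 exactly.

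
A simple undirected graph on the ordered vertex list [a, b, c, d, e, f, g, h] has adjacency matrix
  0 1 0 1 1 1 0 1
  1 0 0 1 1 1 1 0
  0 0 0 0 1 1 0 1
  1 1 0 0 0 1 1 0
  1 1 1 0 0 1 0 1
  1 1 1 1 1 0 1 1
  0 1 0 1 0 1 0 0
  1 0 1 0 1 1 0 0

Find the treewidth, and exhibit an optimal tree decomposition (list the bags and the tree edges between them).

Each bag holds 4 vertices, so the decomposition has width 3, which upper-bounds the treewidth. On the other hand G contains the 4-clique {c, e, f, h}. A clique must lie in a single bag of any decomposition, so no decomposition can have width below 3. Therefore the treewidth is 3.

Treewidth 3.
One optimal decomposition is:
Bags: B1 = {a, e, f, h}  B2 = {a, b, e, f}  B3 = {a, b, d, f}  B4 = {c, e, f, h}  B5 = {b, d, f, g}
Tree: B1–B2, B2–B3, B1–B4, B3–B5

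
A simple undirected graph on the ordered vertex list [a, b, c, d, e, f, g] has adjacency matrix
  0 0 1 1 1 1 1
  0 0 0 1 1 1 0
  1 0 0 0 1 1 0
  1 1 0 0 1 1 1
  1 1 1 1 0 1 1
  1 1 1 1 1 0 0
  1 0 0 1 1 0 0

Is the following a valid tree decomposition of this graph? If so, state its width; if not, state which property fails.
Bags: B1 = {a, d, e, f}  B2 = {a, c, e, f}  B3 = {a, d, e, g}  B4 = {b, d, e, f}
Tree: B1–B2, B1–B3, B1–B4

Checking the three conditions: (i) the bags cover all of {a, b, c, d, e, f, g}; (ii) for each edge, some bag contains both endpoints; (iii) the bags containing any fixed vertex form a subtree. All hold, so the decomposition is valid with width 4 − 1 = 3.

Yes; width 3.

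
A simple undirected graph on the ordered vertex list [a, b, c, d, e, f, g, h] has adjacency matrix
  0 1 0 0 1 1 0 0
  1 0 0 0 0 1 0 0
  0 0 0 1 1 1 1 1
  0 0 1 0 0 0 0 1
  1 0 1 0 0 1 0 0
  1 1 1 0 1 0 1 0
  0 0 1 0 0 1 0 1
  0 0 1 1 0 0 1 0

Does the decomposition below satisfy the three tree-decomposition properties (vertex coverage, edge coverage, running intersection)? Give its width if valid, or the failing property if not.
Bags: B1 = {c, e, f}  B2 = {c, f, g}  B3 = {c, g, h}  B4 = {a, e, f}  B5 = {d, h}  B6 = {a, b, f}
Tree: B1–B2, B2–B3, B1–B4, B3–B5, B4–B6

No — edge (c,d) lies in no bag.

A tree decomposition must satisfy three properties: every vertex lies in some bag; for every edge, both endpoints lie together in some bag; and for every vertex, the bags containing it form a connected subtree. Here edge (c,d) lies in no bag, so the decomposition is invalid.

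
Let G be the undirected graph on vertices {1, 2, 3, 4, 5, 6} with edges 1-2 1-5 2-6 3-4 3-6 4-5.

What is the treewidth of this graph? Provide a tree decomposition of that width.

The largest bag has 3 vertices, giving width 2; this decomposition certifies tw(G) ≤ 2. For the lower bound, G contains the cycle 5–1–2–6–3–4–5, so G is not a forest; only forests have treewidth ≤ 1, hence tw(G) ≥ 2. Combining the bounds, tw(G) = 2.

Treewidth 2.
One such decomposition:
Bags: B1 = {1, 2, 5}  B2 = {2, 5, 6}  B3 = {3, 5, 6}  B4 = {3, 4, 5}
Tree: B1–B2, B2–B3, B3–B4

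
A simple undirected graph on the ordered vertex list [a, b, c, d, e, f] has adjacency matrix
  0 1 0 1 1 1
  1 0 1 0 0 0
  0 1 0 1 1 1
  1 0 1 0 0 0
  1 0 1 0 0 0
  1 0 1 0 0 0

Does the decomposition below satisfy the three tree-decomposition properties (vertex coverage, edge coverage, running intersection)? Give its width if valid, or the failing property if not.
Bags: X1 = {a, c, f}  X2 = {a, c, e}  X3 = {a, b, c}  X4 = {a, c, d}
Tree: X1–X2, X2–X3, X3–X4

Yes; width 2.

Checking the three conditions: (i) the bags cover all of {a, b, c, d, e, f}; (ii) for each edge, some bag contains both endpoints; (iii) the bags containing any fixed vertex form a subtree. All hold, so the decomposition is valid with width 3 − 1 = 2.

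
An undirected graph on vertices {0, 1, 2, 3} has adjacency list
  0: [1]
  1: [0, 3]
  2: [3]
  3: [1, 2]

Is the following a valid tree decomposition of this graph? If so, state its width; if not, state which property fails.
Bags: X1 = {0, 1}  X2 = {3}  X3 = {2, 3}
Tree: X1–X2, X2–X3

A tree decomposition must satisfy three properties: every vertex lies in some bag; for every edge, both endpoints lie together in some bag; and for every vertex, the bags containing it form a connected subtree. Here edge (1,3) lies in no bag, so the decomposition is invalid.

No — edge (1,3) lies in no bag.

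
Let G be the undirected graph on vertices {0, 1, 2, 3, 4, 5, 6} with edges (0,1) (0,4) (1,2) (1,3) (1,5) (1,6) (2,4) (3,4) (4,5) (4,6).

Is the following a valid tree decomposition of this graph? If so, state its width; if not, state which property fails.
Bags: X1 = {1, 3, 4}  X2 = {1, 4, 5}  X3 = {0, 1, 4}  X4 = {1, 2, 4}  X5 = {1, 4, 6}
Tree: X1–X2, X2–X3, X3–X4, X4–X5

Yes; width 2.

Vertex coverage: the bags together contain {0, 1, 2, 3, 4, 5, 6}, the full vertex set. Edge coverage: each edge of G has both endpoints in at least one bag. Running intersection: for every vertex, the bags containing it form a connected subtree. All three properties hold, so this is a valid tree decomposition of width max|bag| − 1 = 2, and hence tw(G) ≤ 2.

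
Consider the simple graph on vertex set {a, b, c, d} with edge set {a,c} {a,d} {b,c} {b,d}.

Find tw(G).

2

A width-2 tree decomposition is:
Bags: B1 = {a, b, d}  B2 = {a, b, c}
Tree: B1–B2
Each bag holds 3 vertices, so the decomposition has width 2, which upper-bounds the treewidth. The edges a–d–b–c–a form a cycle, so G is not a tree and its treewidth is at least 2. Hence tw(G) = 2 exactly.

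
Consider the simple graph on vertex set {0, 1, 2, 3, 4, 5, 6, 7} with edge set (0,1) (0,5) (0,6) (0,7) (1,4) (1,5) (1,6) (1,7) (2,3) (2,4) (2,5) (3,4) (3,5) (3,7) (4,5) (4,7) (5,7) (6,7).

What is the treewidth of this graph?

3

A width-3 tree decomposition is:
Bags: B1 = {0, 1, 6, 7}  B2 = {0, 1, 5, 7}  B3 = {1, 4, 5, 7}  B4 = {3, 4, 5, 7}  B5 = {2, 3, 4, 5}
Tree: B1–B2, B2–B3, B3–B4, B4–B5
Every bag has size at most 4, so the width is 4 − 1 = 3 and tw(G) ≤ 3. On the other hand G contains the 4-clique {0, 1, 5, 7}. A clique must lie in a single bag of any decomposition, so no decomposition can have width below 3. The upper and lower bounds meet at 3, so that is the treewidth.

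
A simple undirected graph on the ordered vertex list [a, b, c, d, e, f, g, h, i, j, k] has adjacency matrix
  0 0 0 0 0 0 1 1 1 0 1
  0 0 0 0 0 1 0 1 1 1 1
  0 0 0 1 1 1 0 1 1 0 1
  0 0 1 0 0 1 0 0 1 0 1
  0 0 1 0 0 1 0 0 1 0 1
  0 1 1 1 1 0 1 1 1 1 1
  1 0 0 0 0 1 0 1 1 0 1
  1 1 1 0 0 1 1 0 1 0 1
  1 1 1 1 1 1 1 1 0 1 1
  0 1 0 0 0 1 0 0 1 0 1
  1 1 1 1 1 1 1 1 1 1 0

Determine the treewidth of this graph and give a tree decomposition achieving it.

The largest bag has 5 vertices, giving width 4; this decomposition certifies tw(G) ≤ 4. For the lower bound, the 5 vertices {a, g, h, i, k} are pairwise adjacent, and any tree decomposition puts a clique entirely inside one bag — forcing width ≥ 4. The upper and lower bounds meet at 4, so that is the treewidth.

Treewidth 4.
One such decomposition:
Bags: B1 = {c, f, h, i, k}  B2 = {c, d, f, i, k}  B3 = {b, f, h, i, k}  B4 = {f, g, h, i, k}  B5 = {a, g, h, i, k}  B6 = {c, e, f, i, k}  B7 = {b, f, i, j, k}
Tree: B1–B2, B1–B3, B3–B4, B4–B5, B1–B6, B3–B7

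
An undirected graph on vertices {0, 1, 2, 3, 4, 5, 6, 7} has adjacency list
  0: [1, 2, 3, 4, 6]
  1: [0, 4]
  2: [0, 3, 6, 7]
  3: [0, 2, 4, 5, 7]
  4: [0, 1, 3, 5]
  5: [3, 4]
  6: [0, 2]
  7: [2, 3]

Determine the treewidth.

A width-2 tree decomposition is:
Bags: B1 = {0, 3, 4}  B2 = {0, 1, 4}  B3 = {0, 2, 3}  B4 = {0, 2, 6}  B5 = {3, 4, 5}  B6 = {2, 3, 7}
Tree: B1–B2, B1–B3, B3–B4, B1–B5, B3–B6
Every bag has size at most 3, so the width is 3 − 1 = 2 and tw(G) ≤ 2. For the lower bound, the 3 vertices {0, 1, 4} are pairwise adjacent, and any tree decomposition puts a clique entirely inside one bag — forcing width ≥ 2. Combining the bounds, tw(G) = 2.

2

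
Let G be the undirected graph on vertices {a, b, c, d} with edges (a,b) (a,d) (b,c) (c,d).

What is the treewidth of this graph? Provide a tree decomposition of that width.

Treewidth 2.
Bags: B1 = {a, c, d}  B2 = {a, b, c}
Tree: B1–B2

Each bag holds 3 vertices, so the decomposition has width 2, which upper-bounds the treewidth. The edges c–d–a–b–c form a cycle, so G is not a tree and its treewidth is at least 2. Combining the bounds, tw(G) = 2.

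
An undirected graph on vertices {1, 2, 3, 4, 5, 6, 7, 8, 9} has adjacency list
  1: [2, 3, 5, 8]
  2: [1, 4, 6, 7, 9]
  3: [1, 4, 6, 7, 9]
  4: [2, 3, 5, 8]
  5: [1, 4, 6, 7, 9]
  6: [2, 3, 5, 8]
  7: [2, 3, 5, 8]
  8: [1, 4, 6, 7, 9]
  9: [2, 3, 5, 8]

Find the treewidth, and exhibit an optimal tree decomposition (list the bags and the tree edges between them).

Treewidth 4.
One optimal decomposition is:
Bags: B1 = {1, 2, 3, 5, 8}  B2 = {2, 3, 5, 7, 8}  B3 = {2, 3, 5, 8, 9}  B4 = {2, 3, 4, 5, 8}  B5 = {2, 3, 5, 6, 8}
Tree: B1–B2, B2–B3, B3–B4, B4–B5

Every bag has size at most 5, so the width is 5 − 1 = 4 and tw(G) ≤ 4. For the lower bound: the 5 vertex sets {1,5}, {3,7}, {8,9}, {2}, {4} are disjoint, each induces a connected subgraph, and every pair is joined by at least one edge of G. Contracting each set to a single vertex therefore yields K_{5} as a minor, and since treewidth is minor-monotone, tw(G) ≥ tw(K_{5}) = 4. Therefore the treewidth is 4.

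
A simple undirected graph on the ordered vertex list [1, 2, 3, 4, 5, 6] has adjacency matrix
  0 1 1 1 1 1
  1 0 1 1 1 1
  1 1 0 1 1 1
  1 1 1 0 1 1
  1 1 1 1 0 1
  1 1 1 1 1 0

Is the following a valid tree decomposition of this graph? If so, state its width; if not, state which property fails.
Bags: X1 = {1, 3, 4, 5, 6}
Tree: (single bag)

No — vertex 2 appears in no bag.

A tree decomposition must satisfy three properties: every vertex lies in some bag; for every edge, both endpoints lie together in some bag; and for every vertex, the bags containing it form a connected subtree. Here vertex 2 appears in no bag, so the decomposition is invalid.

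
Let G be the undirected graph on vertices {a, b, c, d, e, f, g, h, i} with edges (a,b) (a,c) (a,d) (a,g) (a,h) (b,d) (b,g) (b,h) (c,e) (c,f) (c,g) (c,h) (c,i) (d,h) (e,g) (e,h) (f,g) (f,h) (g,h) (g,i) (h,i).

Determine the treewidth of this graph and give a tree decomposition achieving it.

Each bag holds 4 vertices, so the decomposition has width 3, which upper-bounds the treewidth. For the lower bound, the 4 vertices {a, b, d, h} are pairwise adjacent, and any tree decomposition puts a clique entirely inside one bag — forcing width ≥ 3. The upper and lower bounds meet at 3, so that is the treewidth.

Treewidth 3.
Bags: B1 = {a, c, g, h}  B2 = {a, b, g, h}  B3 = {c, f, g, h}  B4 = {c, g, h, i}  B5 = {c, e, g, h}  B6 = {a, b, d, h}
Tree: B1–B2, B1–B3, B1–B4, B3–B5, B2–B6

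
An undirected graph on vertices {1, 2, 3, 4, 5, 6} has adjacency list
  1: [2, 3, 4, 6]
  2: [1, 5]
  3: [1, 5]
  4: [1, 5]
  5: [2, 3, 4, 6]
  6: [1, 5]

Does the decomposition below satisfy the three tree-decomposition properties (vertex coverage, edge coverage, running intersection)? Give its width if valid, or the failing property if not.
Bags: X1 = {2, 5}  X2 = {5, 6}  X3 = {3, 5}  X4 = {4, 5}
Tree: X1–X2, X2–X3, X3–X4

A tree decomposition must satisfy three properties: every vertex lies in some bag; for every edge, both endpoints lie together in some bag; and for every vertex, the bags containing it form a connected subtree. Here vertex 1 appears in no bag, so the decomposition is invalid.

No — vertex 1 appears in no bag.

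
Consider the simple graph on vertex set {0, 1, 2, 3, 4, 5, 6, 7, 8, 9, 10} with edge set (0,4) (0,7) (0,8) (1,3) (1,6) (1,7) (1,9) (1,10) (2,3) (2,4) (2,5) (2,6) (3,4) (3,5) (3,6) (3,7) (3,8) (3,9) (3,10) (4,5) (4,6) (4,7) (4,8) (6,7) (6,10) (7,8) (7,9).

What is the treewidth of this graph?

A width-3 tree decomposition is:
Bags: B1 = {3, 4, 6, 7}  B2 = {2, 3, 4, 6}  B3 = {3, 4, 7, 8}  B4 = {0, 4, 7, 8}  B5 = {1, 3, 6, 7}  B6 = {1, 3, 7, 9}  B7 = {1, 3, 6, 10}  B8 = {2, 3, 4, 5}
Tree: B1–B2, B1–B3, B3–B4, B1–B5, B5–B6, B5–B7, B2–B8
Every bag has size at most 4, so the width is 4 − 1 = 3 and tw(G) ≤ 3. For the lower bound, the 4 vertices {0, 4, 7, 8} are pairwise adjacent, and any tree decomposition puts a clique entirely inside one bag — forcing width ≥ 3. Combining the bounds, tw(G) = 3.

3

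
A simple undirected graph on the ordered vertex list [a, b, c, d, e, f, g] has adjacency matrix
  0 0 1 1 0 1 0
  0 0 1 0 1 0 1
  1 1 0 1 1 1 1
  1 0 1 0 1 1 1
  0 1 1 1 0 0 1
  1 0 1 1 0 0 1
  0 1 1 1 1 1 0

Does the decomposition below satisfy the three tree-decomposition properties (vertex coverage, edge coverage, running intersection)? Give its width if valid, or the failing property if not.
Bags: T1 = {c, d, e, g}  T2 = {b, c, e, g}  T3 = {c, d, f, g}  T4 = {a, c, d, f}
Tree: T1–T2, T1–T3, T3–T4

Checking the three conditions: (i) the bags cover all of {a, b, c, d, e, f, g}; (ii) for each edge, some bag contains both endpoints; (iii) the bags containing any fixed vertex form a subtree. All hold, so the decomposition is valid with width 4 − 1 = 3.

Yes; width 3.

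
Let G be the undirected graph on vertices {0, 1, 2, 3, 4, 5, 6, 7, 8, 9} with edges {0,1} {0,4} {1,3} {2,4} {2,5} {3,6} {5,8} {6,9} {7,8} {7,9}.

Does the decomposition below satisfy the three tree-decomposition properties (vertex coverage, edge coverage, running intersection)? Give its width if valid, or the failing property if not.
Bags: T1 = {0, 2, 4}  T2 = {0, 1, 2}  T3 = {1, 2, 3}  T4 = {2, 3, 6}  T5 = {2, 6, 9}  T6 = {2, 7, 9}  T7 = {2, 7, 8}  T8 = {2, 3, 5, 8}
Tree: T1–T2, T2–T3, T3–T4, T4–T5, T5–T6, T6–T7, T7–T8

No — bags containing vertex 3 are not connected in the tree.

A tree decomposition must satisfy three properties: every vertex lies in some bag; for every edge, both endpoints lie together in some bag; and for every vertex, the bags containing it form a connected subtree. Here bags containing vertex 3 are not connected in the tree, so the decomposition is invalid.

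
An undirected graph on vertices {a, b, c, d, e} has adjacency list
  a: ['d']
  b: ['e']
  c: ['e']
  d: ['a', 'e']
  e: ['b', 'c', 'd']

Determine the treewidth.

A width-1 tree decomposition is:
Bags: B1 = {d, e}  B2 = {b, e}  B3 = {a, d}  B4 = {c, e}
Tree: B1–B2, B1–B3, B2–B4
The largest bag has 2 vertices, giving width 1; this decomposition certifies tw(G) ≤ 1. Since G has at least one edge (e.g. e–d), it is not an edgeless graph, so tw(G) ≥ 1. Therefore the treewidth is 1.

1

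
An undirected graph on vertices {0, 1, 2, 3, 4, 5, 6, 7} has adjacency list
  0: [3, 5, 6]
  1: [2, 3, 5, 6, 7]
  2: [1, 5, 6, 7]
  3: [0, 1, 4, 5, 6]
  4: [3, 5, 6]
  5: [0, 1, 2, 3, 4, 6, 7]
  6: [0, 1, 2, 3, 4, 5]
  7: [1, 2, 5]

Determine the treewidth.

A width-3 tree decomposition is:
Bags: B1 = {3, 4, 5, 6}  B2 = {0, 3, 5, 6}  B3 = {1, 3, 5, 6}  B4 = {1, 2, 5, 6}  B5 = {1, 2, 5, 7}
Tree: B1–B2, B2–B3, B3–B4, B4–B5
The largest bag has 4 vertices, giving width 3; this decomposition certifies tw(G) ≤ 3. For the lower bound, the 4 vertices {1, 2, 5, 6} are pairwise adjacent, and any tree decomposition puts a clique entirely inside one bag — forcing width ≥ 3. Hence tw(G) = 3 exactly.

3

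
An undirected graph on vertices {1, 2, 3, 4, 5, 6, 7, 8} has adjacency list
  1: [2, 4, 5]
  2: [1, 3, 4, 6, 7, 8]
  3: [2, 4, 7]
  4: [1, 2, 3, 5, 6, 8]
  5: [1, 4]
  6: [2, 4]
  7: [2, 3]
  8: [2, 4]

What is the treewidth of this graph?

2

A width-2 tree decomposition is:
Bags: B1 = {1, 2, 4}  B2 = {2, 3, 4}  B3 = {1, 4, 5}  B4 = {2, 4, 8}  B5 = {2, 3, 7}  B6 = {2, 4, 6}
Tree: B1–B2, B1–B3, B1–B4, B2–B5, B4–B6
Each bag holds 3 vertices, so the decomposition has width 2, which upper-bounds the treewidth. Conversely, {2, 4, 8} is a clique of size 3, and the vertices of any clique must share a bag in every tree decomposition; so some bag has ≥ 3 vertices and tw(G) ≥ 2. The upper and lower bounds meet at 2, so that is the treewidth.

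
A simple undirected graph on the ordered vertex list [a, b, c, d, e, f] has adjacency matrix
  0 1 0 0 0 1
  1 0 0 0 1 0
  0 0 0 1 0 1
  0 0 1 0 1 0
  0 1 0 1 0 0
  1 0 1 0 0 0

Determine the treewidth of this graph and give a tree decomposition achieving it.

Every bag has size at most 3, so the width is 3 − 1 = 2 and tw(G) ≤ 2. Since e–d–c–f–a–b–e is a cycle in G, G is not acyclic. Forests are exactly the graphs of treewidth ≤ 1, so tw(G) ≥ 2. Hence tw(G) = 2 exactly.

Treewidth 2.
One optimal decomposition is:
Bags: B1 = {c, d, e}  B2 = {c, e, f}  B3 = {a, e, f}  B4 = {a, b, e}
Tree: B1–B2, B2–B3, B3–B4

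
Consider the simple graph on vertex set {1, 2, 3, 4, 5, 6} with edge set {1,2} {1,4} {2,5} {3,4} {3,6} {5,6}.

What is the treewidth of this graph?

2

A width-2 tree decomposition is:
Bags: B1 = {3, 5, 6}  B2 = {3, 4, 5}  B3 = {1, 4, 5}  B4 = {1, 2, 5}
Tree: B1–B2, B2–B3, B3–B4
Every bag has size at most 3, so the width is 3 − 1 = 2 and tw(G) ≤ 2. For the lower bound, G contains the cycle 5–6–3–4–1–2–5, so G is not a forest; only forests have treewidth ≤ 1, hence tw(G) ≥ 2. The upper and lower bounds meet at 2, so that is the treewidth.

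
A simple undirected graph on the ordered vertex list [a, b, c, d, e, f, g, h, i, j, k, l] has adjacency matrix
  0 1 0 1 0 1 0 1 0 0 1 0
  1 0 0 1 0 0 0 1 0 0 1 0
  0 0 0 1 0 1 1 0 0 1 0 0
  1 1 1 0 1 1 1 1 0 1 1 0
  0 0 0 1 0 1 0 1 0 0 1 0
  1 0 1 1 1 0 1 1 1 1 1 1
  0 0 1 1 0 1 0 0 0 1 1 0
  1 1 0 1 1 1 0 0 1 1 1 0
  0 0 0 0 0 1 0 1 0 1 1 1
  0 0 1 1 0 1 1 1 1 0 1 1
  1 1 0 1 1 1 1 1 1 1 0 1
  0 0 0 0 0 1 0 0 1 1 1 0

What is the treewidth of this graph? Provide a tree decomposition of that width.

Every bag has size at most 5, so the width is 5 − 1 = 4 and tw(G) ≤ 4. On the other hand G contains the 5-clique {c, d, f, g, j}. A clique must lie in a single bag of any decomposition, so no decomposition can have width below 4. The upper and lower bounds meet at 4, so that is the treewidth.

Treewidth 4.
Bags: B1 = {c, d, f, g, j}  B2 = {d, f, g, j, k}  B3 = {d, f, h, j, k}  B4 = {f, h, i, j, k}  B5 = {f, i, j, k, l}  B6 = {d, e, f, h, k}  B7 = {a, d, f, h, k}  B8 = {a, b, d, h, k}
Tree: B1–B2, B2–B3, B3–B4, B4–B5, B3–B6, B6–B7, B7–B8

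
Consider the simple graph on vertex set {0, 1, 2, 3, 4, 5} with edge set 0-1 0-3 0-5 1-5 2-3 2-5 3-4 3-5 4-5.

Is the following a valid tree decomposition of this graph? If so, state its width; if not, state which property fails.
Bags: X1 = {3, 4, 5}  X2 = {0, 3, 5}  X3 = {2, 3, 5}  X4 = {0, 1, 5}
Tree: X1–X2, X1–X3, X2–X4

Yes; width 2.

Every vertex of G appears in some bag (union = {0, 1, 2, 3, 4, 5}); every edge is covered by a bag; and for each vertex v the set of bags containing v is connected in the bag tree. The decomposition is therefore valid. The largest bag has 3 vertices, so the width is 2.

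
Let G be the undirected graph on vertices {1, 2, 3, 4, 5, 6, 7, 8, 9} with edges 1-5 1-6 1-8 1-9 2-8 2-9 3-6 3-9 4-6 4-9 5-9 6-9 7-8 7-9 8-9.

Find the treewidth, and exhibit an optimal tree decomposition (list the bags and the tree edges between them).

Each bag holds 3 vertices, so the decomposition has width 2, which upper-bounds the treewidth. Conversely, {1, 8, 9} is a clique of size 3, and the vertices of any clique must share a bag in every tree decomposition; so some bag has ≥ 3 vertices and tw(G) ≥ 2. Therefore the treewidth is 2.

Treewidth 2.
One optimal decomposition is:
Bags: B1 = {1, 6, 9}  B2 = {4, 6, 9}  B3 = {1, 8, 9}  B4 = {3, 6, 9}  B5 = {1, 5, 9}  B6 = {7, 8, 9}  B7 = {2, 8, 9}
Tree: B1–B2, B1–B3, B1–B4, B1–B5, B3–B6, B3–B7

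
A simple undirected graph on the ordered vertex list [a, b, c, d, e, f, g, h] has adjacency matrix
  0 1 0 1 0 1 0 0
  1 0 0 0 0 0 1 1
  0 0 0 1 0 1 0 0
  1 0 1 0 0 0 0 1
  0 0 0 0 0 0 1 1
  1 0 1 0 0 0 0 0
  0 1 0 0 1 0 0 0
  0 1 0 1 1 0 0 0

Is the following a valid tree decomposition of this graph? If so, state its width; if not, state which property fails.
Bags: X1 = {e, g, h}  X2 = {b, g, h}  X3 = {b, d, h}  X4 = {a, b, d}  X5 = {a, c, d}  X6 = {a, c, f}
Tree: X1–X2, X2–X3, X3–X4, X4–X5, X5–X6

Every vertex of G appears in some bag (union = {a, b, c, d, e, f, g, h}); every edge is covered by a bag; and for each vertex v the set of bags containing v is connected in the bag tree. The decomposition is therefore valid. The largest bag has 3 vertices, so the width is 2.

Yes; width 2.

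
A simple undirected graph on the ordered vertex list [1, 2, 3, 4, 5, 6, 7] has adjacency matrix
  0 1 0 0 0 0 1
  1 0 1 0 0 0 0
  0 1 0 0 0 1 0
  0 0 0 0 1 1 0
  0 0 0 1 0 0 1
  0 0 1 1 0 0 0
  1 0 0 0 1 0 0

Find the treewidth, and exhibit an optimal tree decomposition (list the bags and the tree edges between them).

Each bag holds 3 vertices, so the decomposition has width 2, which upper-bounds the treewidth. For the lower bound, G contains the cycle 2–1–7–5–4–6–3–2, so G is not a forest; only forests have treewidth ≤ 1, hence tw(G) ≥ 2. The upper and lower bounds meet at 2, so that is the treewidth.

Treewidth 2.
One such decomposition:
Bags: B1 = {1, 2, 7}  B2 = {2, 5, 7}  B3 = {2, 4, 5}  B4 = {2, 4, 6}  B5 = {2, 3, 6}
Tree: B1–B2, B2–B3, B3–B4, B4–B5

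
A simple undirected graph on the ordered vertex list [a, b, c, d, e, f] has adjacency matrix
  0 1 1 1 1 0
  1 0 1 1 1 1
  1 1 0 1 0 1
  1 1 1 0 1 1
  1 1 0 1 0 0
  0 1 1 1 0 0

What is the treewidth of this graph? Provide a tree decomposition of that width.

Each bag holds 4 vertices, so the decomposition has width 3, which upper-bounds the treewidth. For the lower bound, the 4 vertices {b, c, d, f} are pairwise adjacent, and any tree decomposition puts a clique entirely inside one bag — forcing width ≥ 3. Therefore the treewidth is 3.

Treewidth 3.
One such decomposition:
Bags: B1 = {a, b, d, e}  B2 = {a, b, c, d}  B3 = {b, c, d, f}
Tree: B1–B2, B2–B3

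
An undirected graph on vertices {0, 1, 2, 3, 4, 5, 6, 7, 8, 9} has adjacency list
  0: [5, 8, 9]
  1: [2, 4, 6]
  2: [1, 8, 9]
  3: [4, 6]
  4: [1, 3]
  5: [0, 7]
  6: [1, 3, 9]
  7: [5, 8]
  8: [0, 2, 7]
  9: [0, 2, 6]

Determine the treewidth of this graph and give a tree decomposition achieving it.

Each bag holds 3 vertices, so the decomposition has width 2, which upper-bounds the treewidth. The edges 3–4–1–6–3 form a cycle, so G is not a tree and its treewidth is at least 2. The upper and lower bounds meet at 2, so that is the treewidth.

Treewidth 2.
One such decomposition:
Bags: B1 = {3, 4, 6}  B2 = {1, 4, 6}  B3 = {1, 6, 9}  B4 = {1, 2, 9}  B5 = {0, 2, 9}  B6 = {0, 2, 8}  B7 = {0, 5, 8}  B8 = {5, 7, 8}
Tree: B1–B2, B2–B3, B3–B4, B4–B5, B5–B6, B6–B7, B7–B8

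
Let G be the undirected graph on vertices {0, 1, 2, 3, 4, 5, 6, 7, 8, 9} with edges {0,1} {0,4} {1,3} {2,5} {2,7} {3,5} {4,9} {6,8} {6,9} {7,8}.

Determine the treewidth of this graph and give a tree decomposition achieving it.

Each bag holds 3 vertices, so the decomposition has width 2, which upper-bounds the treewidth. The edges 0–4–9–6–8–7–2–5–3–1–0 form a cycle, so G is not a tree and its treewidth is at least 2. The upper and lower bounds meet at 2, so that is the treewidth.

Treewidth 2.
One such decomposition:
Bags: B1 = {0, 4, 9}  B2 = {0, 6, 9}  B3 = {0, 6, 8}  B4 = {0, 7, 8}  B5 = {0, 2, 7}  B6 = {0, 2, 5}  B7 = {0, 3, 5}  B8 = {0, 1, 3}
Tree: B1–B2, B2–B3, B3–B4, B4–B5, B5–B6, B6–B7, B7–B8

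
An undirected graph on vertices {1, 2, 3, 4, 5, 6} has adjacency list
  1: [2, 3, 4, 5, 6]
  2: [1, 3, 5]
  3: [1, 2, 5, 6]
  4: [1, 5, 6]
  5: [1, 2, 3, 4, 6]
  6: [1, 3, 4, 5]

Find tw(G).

A width-3 tree decomposition is:
Bags: B1 = {1, 4, 5, 6}  B2 = {1, 3, 5, 6}  B3 = {1, 2, 3, 5}
Tree: B1–B2, B2–B3
Every bag has size at most 4, so the width is 4 − 1 = 3 and tw(G) ≤ 3. On the other hand G contains the 4-clique {1, 2, 3, 5}. A clique must lie in a single bag of any decomposition, so no decomposition can have width below 3. The upper and lower bounds meet at 3, so that is the treewidth.

3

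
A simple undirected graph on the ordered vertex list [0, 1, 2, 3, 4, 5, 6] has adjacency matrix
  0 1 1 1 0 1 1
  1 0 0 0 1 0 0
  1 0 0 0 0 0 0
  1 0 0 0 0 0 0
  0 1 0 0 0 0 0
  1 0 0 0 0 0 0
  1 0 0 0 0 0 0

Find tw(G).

1

A width-1 tree decomposition is:
Bags: B1 = {0, 3}  B2 = {0, 1}  B3 = {0, 6}  B4 = {1, 4}  B5 = {0, 2}  B6 = {0, 5}
Tree: B1–B2, B1–B3, B2–B4, B2–B5, B5–B6
The largest bag has 2 vertices, giving width 1; this decomposition certifies tw(G) ≤ 1. Since G has at least one edge (e.g. 0–3), it is not an edgeless graph, so tw(G) ≥ 1. Therefore the treewidth is 1.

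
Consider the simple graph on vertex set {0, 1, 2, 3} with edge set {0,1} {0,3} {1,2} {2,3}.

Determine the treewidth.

A width-2 tree decomposition is:
Bags: B1 = {0, 1, 3}  B2 = {1, 2, 3}
Tree: B1–B2
Every bag has size at most 3, so the width is 3 − 1 = 2 and tw(G) ≤ 2. For the lower bound, G contains the cycle 1–0–3–2–1, so G is not a forest; only forests have treewidth ≤ 1, hence tw(G) ≥ 2. Combining the bounds, tw(G) = 2.

2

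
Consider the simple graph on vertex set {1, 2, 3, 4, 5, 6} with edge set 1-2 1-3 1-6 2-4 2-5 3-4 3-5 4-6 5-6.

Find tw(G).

3

A width-3 tree decomposition is:
Bags: B1 = {1, 3, 4, 5}  B2 = {1, 4, 5, 6}  B3 = {1, 2, 4, 5}
Tree: B1–B2, B2–B3
Every bag has size at most 4, so the width is 4 − 1 = 3 and tw(G) ≤ 3. For the lower bound: the 4 vertex sets {3,4}, {1,6}, {5}, {2} are disjoint, each induces a connected subgraph, and every pair is joined by at least one edge of G. Contracting each set to a single vertex therefore yields K_{4} as a minor, and since treewidth is minor-monotone, tw(G) ≥ tw(K_{4}) = 3. The upper and lower bounds meet at 3, so that is the treewidth.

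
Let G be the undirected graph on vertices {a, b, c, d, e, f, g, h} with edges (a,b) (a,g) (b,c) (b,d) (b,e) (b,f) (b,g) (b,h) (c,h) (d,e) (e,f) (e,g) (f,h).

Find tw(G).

2

A width-2 tree decomposition is:
Bags: B1 = {b, d, e}  B2 = {b, e, g}  B3 = {b, e, f}  B4 = {b, f, h}  B5 = {a, b, g}  B6 = {b, c, h}
Tree: B1–B2, B1–B3, B3–B4, B2–B5, B4–B6
The largest bag has 3 vertices, giving width 2; this decomposition certifies tw(G) ≤ 2. Conversely, {b, d, e} is a clique of size 3, and the vertices of any clique must share a bag in every tree decomposition; so some bag has ≥ 3 vertices and tw(G) ≥ 2. Hence tw(G) = 2 exactly.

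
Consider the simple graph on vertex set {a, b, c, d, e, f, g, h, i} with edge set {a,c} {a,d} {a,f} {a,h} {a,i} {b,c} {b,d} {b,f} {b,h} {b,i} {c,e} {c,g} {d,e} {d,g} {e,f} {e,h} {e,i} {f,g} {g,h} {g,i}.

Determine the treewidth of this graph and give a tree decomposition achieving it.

Each bag holds 5 vertices, so the decomposition has width 4, which upper-bounds the treewidth. For the lower bound: the 5 vertex sets {e,f}, {b,i}, {a,d}, {g}, {h} are disjoint, each induces a connected subgraph, and every pair is joined by at least one edge of G. Contracting each set to a single vertex therefore yields K_{5} as a minor, and since treewidth is minor-monotone, tw(G) ≥ tw(K_{5}) = 4. Therefore the treewidth is 4.

Treewidth 4.
One optimal decomposition is:
Bags: B1 = {a, b, e, f, g}  B2 = {a, b, e, g, i}  B3 = {a, b, d, e, g}  B4 = {a, b, e, g, h}  B5 = {a, b, c, e, g}
Tree: B1–B2, B2–B3, B3–B4, B4–B5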